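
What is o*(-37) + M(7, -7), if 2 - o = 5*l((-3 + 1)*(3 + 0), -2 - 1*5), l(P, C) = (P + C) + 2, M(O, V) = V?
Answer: -2116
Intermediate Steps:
l(P, C) = 2 + C + P (l(P, C) = (C + P) + 2 = 2 + C + P)
o = 57 (o = 2 - 5*(2 + (-2 - 1*5) + (-3 + 1)*(3 + 0)) = 2 - 5*(2 + (-2 - 5) - 2*3) = 2 - 5*(2 - 7 - 6) = 2 - 5*(-11) = 2 - 1*(-55) = 2 + 55 = 57)
o*(-37) + M(7, -7) = 57*(-37) - 7 = -2109 - 7 = -2116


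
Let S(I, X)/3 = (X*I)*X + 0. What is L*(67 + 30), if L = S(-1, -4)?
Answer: -4656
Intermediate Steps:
S(I, X) = 3*I*X² (S(I, X) = 3*((X*I)*X + 0) = 3*((I*X)*X + 0) = 3*(I*X² + 0) = 3*(I*X²) = 3*I*X²)
L = -48 (L = 3*(-1)*(-4)² = 3*(-1)*16 = -48)
L*(67 + 30) = -48*(67 + 30) = -48*97 = -4656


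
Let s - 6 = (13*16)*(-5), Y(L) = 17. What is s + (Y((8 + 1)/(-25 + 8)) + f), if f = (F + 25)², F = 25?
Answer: 1483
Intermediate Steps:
s = -1034 (s = 6 + (13*16)*(-5) = 6 + 208*(-5) = 6 - 1040 = -1034)
f = 2500 (f = (25 + 25)² = 50² = 2500)
s + (Y((8 + 1)/(-25 + 8)) + f) = -1034 + (17 + 2500) = -1034 + 2517 = 1483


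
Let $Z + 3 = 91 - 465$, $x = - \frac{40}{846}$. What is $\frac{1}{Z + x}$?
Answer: $- \frac{423}{159491} \approx -0.0026522$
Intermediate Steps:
$x = - \frac{20}{423}$ ($x = \left(-40\right) \frac{1}{846} = - \frac{20}{423} \approx -0.047281$)
$Z = -377$ ($Z = -3 + \left(91 - 465\right) = -3 - 374 = -377$)
$\frac{1}{Z + x} = \frac{1}{-377 - \frac{20}{423}} = \frac{1}{- \frac{159491}{423}} = - \frac{423}{159491}$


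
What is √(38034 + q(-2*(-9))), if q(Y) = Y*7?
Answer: 12*√265 ≈ 195.35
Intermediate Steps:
q(Y) = 7*Y
√(38034 + q(-2*(-9))) = √(38034 + 7*(-2*(-9))) = √(38034 + 7*18) = √(38034 + 126) = √38160 = 12*√265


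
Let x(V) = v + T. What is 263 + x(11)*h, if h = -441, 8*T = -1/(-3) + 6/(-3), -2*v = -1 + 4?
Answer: 8131/8 ≈ 1016.4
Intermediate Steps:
v = -3/2 (v = -(-1 + 4)/2 = -½*3 = -3/2 ≈ -1.5000)
T = -5/24 (T = (-1/(-3) + 6/(-3))/8 = (-1*(-⅓) + 6*(-⅓))/8 = (⅓ - 2)/8 = (⅛)*(-5/3) = -5/24 ≈ -0.20833)
x(V) = -41/24 (x(V) = -3/2 - 5/24 = -41/24)
263 + x(11)*h = 263 - 41/24*(-441) = 263 + 6027/8 = 8131/8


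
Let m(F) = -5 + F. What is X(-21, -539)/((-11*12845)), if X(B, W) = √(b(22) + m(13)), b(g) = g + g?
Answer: -2*√13/141295 ≈ -5.1036e-5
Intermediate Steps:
b(g) = 2*g
X(B, W) = 2*√13 (X(B, W) = √(2*22 + (-5 + 13)) = √(44 + 8) = √52 = 2*√13)
X(-21, -539)/((-11*12845)) = (2*√13)/((-11*12845)) = (2*√13)/(-141295) = (2*√13)*(-1/141295) = -2*√13/141295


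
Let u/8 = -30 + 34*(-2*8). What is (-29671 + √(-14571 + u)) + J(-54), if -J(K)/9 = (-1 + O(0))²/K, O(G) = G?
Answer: -178025/6 + I*√19163 ≈ -29671.0 + 138.43*I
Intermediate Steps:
u = -4592 (u = 8*(-30 + 34*(-2*8)) = 8*(-30 + 34*(-16)) = 8*(-30 - 544) = 8*(-574) = -4592)
J(K) = -9/K (J(K) = -9*(-1 + 0)²/K = -9*(-1)²/K = -9/K)
(-29671 + √(-14571 + u)) + J(-54) = (-29671 + √(-14571 - 4592)) - 9/(-54) = (-29671 + √(-19163)) - 9*(-1/54) = (-29671 + I*√19163) + ⅙ = -178025/6 + I*√19163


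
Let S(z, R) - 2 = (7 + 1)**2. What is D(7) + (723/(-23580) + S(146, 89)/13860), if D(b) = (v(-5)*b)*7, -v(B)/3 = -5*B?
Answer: -13479995/3668 ≈ -3675.0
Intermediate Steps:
v(B) = 15*B (v(B) = -(-15)*B = 15*B)
S(z, R) = 66 (S(z, R) = 2 + (7 + 1)**2 = 2 + 8**2 = 2 + 64 = 66)
D(b) = -525*b (D(b) = ((15*(-5))*b)*7 = -75*b*7 = -525*b)
D(7) + (723/(-23580) + S(146, 89)/13860) = -525*7 + (723/(-23580) + 66/13860) = -3675 + (723*(-1/23580) + 66*(1/13860)) = -3675 + (-241/7860 + 1/210) = -3675 - 95/3668 = -13479995/3668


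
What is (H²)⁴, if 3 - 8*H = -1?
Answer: 1/256 ≈ 0.0039063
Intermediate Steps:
H = ½ (H = 3/8 - ⅛*(-1) = 3/8 + ⅛ = ½ ≈ 0.50000)
(H²)⁴ = ((½)²)⁴ = (¼)⁴ = 1/256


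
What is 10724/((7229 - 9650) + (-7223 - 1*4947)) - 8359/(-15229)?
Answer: -41349627/222206339 ≈ -0.18609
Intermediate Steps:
10724/((7229 - 9650) + (-7223 - 1*4947)) - 8359/(-15229) = 10724/(-2421 + (-7223 - 4947)) - 8359*(-1/15229) = 10724/(-2421 - 12170) + 8359/15229 = 10724/(-14591) + 8359/15229 = 10724*(-1/14591) + 8359/15229 = -10724/14591 + 8359/15229 = -41349627/222206339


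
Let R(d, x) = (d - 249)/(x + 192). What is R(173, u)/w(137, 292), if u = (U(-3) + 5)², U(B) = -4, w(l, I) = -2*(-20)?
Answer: -19/1930 ≈ -0.0098446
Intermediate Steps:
w(l, I) = 40
u = 1 (u = (-4 + 5)² = 1² = 1)
R(d, x) = (-249 + d)/(192 + x)
R(173, u)/w(137, 292) = ((-249 + 173)/(192 + 1))/40 = (-76/193)*(1/40) = ((1/193)*(-76))*(1/40) = -76/193*1/40 = -19/1930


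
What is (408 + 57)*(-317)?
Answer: -147405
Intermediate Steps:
(408 + 57)*(-317) = 465*(-317) = -147405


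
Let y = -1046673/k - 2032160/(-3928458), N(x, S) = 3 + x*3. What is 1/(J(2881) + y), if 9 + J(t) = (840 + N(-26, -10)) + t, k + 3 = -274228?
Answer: 538652482899/1961413626398260 ≈ 0.00027462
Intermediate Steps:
k = -274231 (k = -3 - 274228 = -274231)
N(x, S) = 3 + 3*x
J(t) = 756 + t (J(t) = -9 + ((840 + (3 + 3*(-26))) + t) = -9 + ((840 + (3 - 78)) + t) = -9 + ((840 - 75) + t) = -9 + (765 + t) = 756 + t)
y = 2334546094597/538652482899 (y = -1046673/(-274231) - 2032160/(-3928458) = -1046673*(-1/274231) - 2032160*(-1/3928458) = 1046673/274231 + 1016080/1964229 = 2334546094597/538652482899 ≈ 4.3340)
1/(J(2881) + y) = 1/((756 + 2881) + 2334546094597/538652482899) = 1/(3637 + 2334546094597/538652482899) = 1/(1961413626398260/538652482899) = 538652482899/1961413626398260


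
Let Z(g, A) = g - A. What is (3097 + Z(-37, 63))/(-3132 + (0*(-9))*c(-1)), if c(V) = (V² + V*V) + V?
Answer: -111/116 ≈ -0.95690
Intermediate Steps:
c(V) = V + 2*V² (c(V) = (V² + V²) + V = 2*V² + V = V + 2*V²)
(3097 + Z(-37, 63))/(-3132 + (0*(-9))*c(-1)) = (3097 + (-37 - 1*63))/(-3132 + (0*(-9))*(-(1 + 2*(-1)))) = (3097 + (-37 - 63))/(-3132 + 0*(-(1 - 2))) = (3097 - 100)/(-3132 + 0*(-1*(-1))) = 2997/(-3132 + 0*1) = 2997/(-3132 + 0) = 2997/(-3132) = 2997*(-1/3132) = -111/116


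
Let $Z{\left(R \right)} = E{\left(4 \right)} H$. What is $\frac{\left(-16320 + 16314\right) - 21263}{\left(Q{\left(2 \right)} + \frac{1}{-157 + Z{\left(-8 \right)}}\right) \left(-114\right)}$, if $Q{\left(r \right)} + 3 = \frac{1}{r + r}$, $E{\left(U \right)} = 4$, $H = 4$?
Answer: $- \frac{1999286}{29545} \approx -67.669$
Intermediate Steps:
$Q{\left(r \right)} = -3 + \frac{1}{2 r}$ ($Q{\left(r \right)} = -3 + \frac{1}{r + r} = -3 + \frac{1}{2 r}$)
$Z{\left(R \right)} = 16$ ($Z{\left(R \right)} = 4 \cdot 4 = 16$)
$\frac{\left(-16320 + 16314\right) - 21263}{\left(Q{\left(2 \right)} + \frac{1}{-157 + Z{\left(-8 \right)}}\right) \left(-114\right)} = \frac{\left(-16320 + 16314\right) - 21263}{\left(\left(-3 + \frac{1}{2 \cdot 2}\right) + \frac{1}{-157 + 16}\right) \left(-114\right)} = \frac{-6 - 21263}{\left(\left(-3 + \frac{1}{2} \cdot \frac{1}{2}\right) + \frac{1}{-141}\right) \left(-114\right)} = - \frac{21269}{\left(\left(-3 + \frac{1}{4}\right) - \frac{1}{141}\right) \left(-114\right)} = - \frac{21269}{\left(- \frac{11}{4} - \frac{1}{141}\right) \left(-114\right)} = - \frac{21269}{\left(- \frac{1555}{564}\right) \left(-114\right)} = - \frac{21269}{\frac{29545}{94}} = \left(-21269\right) \frac{94}{29545} = - \frac{1999286}{29545}$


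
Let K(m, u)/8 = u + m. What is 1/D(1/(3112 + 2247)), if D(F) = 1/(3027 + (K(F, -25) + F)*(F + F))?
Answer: 86929909205/28718881 ≈ 3026.9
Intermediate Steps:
K(m, u) = 8*m + 8*u (K(m, u) = 8*(u + m) = 8*(m + u) = 8*m + 8*u)
D(F) = 1/(3027 + 2*F*(-200 + 9*F)) (D(F) = 1/(3027 + ((8*F + 8*(-25)) + F)*(F + F)) = 1/(3027 + ((8*F - 200) + F)*(2*F)) = 1/(3027 + ((-200 + 8*F) + F)*(2*F)) = 1/(3027 + (-200 + 9*F)*(2*F)) = 1/(3027 + 2*F*(-200 + 9*F)))
1/D(1/(3112 + 2247)) = 1/(1/(3027 - 400/(3112 + 2247) + 18*(1/(3112 + 2247))**2)) = 1/(1/(3027 - 400/5359 + 18*(1/5359)**2)) = 1/(1/(3027 - 400*1/5359 + 18*(1/5359)**2)) = 1/(1/(3027 - 400/5359 + 18*(1/28718881))) = 1/(1/(3027 - 400/5359 + 18/28718881)) = 1/(1/(86929909205/28718881)) = 1/(28718881/86929909205) = 86929909205/28718881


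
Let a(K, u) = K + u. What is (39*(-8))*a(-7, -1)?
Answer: 2496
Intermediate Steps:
(39*(-8))*a(-7, -1) = (39*(-8))*(-7 - 1) = -312*(-8) = 2496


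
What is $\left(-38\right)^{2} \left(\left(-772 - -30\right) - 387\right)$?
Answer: $-1630276$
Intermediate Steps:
$\left(-38\right)^{2} \left(\left(-772 - -30\right) - 387\right) = 1444 \left(\left(-772 + 30\right) - 387\right) = 1444 \left(-742 - 387\right) = 1444 \left(-1129\right) = -1630276$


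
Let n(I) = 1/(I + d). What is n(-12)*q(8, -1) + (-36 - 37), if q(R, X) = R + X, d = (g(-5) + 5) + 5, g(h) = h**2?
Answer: -1672/23 ≈ -72.696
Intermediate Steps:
d = 35 (d = ((-5)**2 + 5) + 5 = (25 + 5) + 5 = 30 + 5 = 35)
n(I) = 1/(35 + I) (n(I) = 1/(I + 35) = 1/(35 + I))
n(-12)*q(8, -1) + (-36 - 37) = (8 - 1)/(35 - 12) + (-36 - 37) = 7/23 - 73 = -1672/23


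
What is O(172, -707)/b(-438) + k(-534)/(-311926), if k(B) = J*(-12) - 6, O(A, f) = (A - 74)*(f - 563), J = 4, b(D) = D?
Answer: 9705583403/34155897 ≈ 284.16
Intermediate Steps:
O(A, f) = (-563 + f)*(-74 + A) (O(A, f) = (-74 + A)*(-563 + f) = (-563 + f)*(-74 + A))
k(B) = -54 (k(B) = 4*(-12) - 6 = -48 - 6 = -54)
O(172, -707)/b(-438) + k(-534)/(-311926) = (41662 - 563*172 - 74*(-707) + 172*(-707))/(-438) - 54/(-311926) = (41662 - 96836 + 52318 - 121604)*(-1/438) - 54*(-1/311926) = -124460*(-1/438) + 27/155963 = 62230/219 + 27/155963 = 9705583403/34155897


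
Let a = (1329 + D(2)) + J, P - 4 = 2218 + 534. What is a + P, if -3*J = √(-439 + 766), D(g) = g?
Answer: 4087 - √327/3 ≈ 4081.0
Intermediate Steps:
J = -√327/3 (J = -√(-439 + 766)/3 = -√327/3 ≈ -6.0277)
P = 2756 (P = 4 + (2218 + 534) = 4 + 2752 = 2756)
a = 1331 - √327/3 (a = (1329 + 2) - √327/3 = 1331 - √327/3 ≈ 1325.0)
a + P = (1331 - √327/3) + 2756 = 4087 - √327/3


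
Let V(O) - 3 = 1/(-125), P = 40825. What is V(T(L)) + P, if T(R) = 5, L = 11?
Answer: 5103499/125 ≈ 40828.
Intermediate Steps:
V(O) = 374/125 (V(O) = 3 + 1/(-125) = 3 - 1/125 = 374/125)
V(T(L)) + P = 374/125 + 40825 = 5103499/125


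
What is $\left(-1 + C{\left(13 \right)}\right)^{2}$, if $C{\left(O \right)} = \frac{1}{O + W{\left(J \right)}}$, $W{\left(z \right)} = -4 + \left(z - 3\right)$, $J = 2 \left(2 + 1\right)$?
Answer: $\frac{121}{144} \approx 0.84028$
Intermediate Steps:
$J = 6$ ($J = 2 \cdot 3 = 6$)
$W{\left(z \right)} = -7 + z$ ($W{\left(z \right)} = -4 + \left(z - 3\right) = -4 + \left(-3 + z\right) = -7 + z$)
$C{\left(O \right)} = \frac{1}{-1 + O}$ ($C{\left(O \right)} = \frac{1}{O + \left(-7 + 6\right)} = \frac{1}{O - 1} = \frac{1}{-1 + O}$)
$\left(-1 + C{\left(13 \right)}\right)^{2} = \left(-1 + \frac{1}{-1 + 13}\right)^{2} = \left(-1 + \frac{1}{12}\right)^{2} = \left(- \frac{11}{12}\right)^{2} = \frac{121}{144}$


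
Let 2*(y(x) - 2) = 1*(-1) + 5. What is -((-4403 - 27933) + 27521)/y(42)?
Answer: 4815/4 ≈ 1203.8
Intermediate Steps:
y(x) = 4 (y(x) = 2 + (1*(-1) + 5)/2 = 2 + (-1 + 5)/2 = 2 + (½)*4 = 2 + 2 = 4)
-((-4403 - 27933) + 27521)/y(42) = -((-4403 - 27933) + 27521)/4 = -(-32336 + 27521)/4 = -(-4815)/4 = -1*(-4815/4) = 4815/4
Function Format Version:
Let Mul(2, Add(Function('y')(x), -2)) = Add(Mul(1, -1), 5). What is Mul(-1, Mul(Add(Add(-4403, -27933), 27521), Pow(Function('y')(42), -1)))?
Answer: Rational(4815, 4) ≈ 1203.8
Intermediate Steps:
Function('y')(x) = 4 (Function('y')(x) = Add(2, Mul(Rational(1, 2), Add(Mul(1, -1), 5))) = Add(2, Mul(Rational(1, 2), Add(-1, 5))) = Add(2, Mul(Rational(1, 2), 4)) = Add(2, 2) = 4)
Mul(-1, Mul(Add(Add(-4403, -27933), 27521), Pow(Function('y')(42), -1))) = Mul(-1, Mul(Add(Add(-4403, -27933), 27521), Pow(4, -1))) = Mul(-1, Mul(Add(-32336, 27521), Rational(1, 4))) = Mul(-1, Mul(-4815, Rational(1, 4))) = Mul(-1, Rational(-4815, 4)) = Rational(4815, 4)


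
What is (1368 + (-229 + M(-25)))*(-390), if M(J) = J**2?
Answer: -687960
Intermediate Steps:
(1368 + (-229 + M(-25)))*(-390) = (1368 + (-229 + (-25)**2))*(-390) = (1368 + (-229 + 625))*(-390) = (1368 + 396)*(-390) = 1764*(-390) = -687960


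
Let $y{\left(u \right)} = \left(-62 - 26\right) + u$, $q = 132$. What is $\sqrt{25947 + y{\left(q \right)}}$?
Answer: $\sqrt{25991} \approx 161.22$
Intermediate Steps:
$y{\left(u \right)} = -88 + u$
$\sqrt{25947 + y{\left(q \right)}} = \sqrt{25947 + \left(-88 + 132\right)} = \sqrt{25947 + 44} = \sqrt{25991}$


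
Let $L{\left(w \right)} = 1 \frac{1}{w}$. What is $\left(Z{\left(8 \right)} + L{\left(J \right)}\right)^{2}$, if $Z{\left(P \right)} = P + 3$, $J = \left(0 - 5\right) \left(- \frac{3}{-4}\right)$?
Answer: $\frac{25921}{225} \approx 115.2$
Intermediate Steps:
$J = - \frac{15}{4}$ ($J = - 5 \left(\left(-3\right) \left(- \frac{1}{4}\right)\right) = \left(-5\right) \frac{3}{4} = - \frac{15}{4} \approx -3.75$)
$Z{\left(P \right)} = 3 + P$
$L{\left(w \right)} = \frac{1}{w}$
$\left(Z{\left(8 \right)} + L{\left(J \right)}\right)^{2} = \left(\left(3 + 8\right) + \frac{1}{- \frac{15}{4}}\right)^{2} = \left(11 - \frac{4}{15}\right)^{2} = \left(\frac{161}{15}\right)^{2} = \frac{25921}{225}$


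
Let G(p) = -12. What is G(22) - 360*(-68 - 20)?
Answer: 31668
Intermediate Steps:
G(22) - 360*(-68 - 20) = -12 - 360*(-68 - 20) = -12 - 360*(-88) = -12 + 31680 = 31668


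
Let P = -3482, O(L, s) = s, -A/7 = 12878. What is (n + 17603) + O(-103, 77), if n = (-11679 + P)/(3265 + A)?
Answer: 1536071241/86881 ≈ 17680.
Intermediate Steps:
A = -90146 (A = -7*12878 = -90146)
n = 15161/86881 (n = (-11679 - 3482)/(3265 - 90146) = -15161/(-86881) = -15161*(-1/86881) = 15161/86881 ≈ 0.17450)
(n + 17603) + O(-103, 77) = (15161/86881 + 17603) + 77 = 1529381404/86881 + 77 = 1536071241/86881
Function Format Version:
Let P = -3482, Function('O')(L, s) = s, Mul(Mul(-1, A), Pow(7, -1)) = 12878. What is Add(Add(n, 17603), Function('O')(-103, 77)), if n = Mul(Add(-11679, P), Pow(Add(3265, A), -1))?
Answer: Rational(1536071241, 86881) ≈ 17680.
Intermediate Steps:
A = -90146 (A = Mul(-7, 12878) = -90146)
n = Rational(15161, 86881) (n = Mul(Add(-11679, -3482), Pow(Add(3265, -90146), -1)) = Mul(-15161, Pow(-86881, -1)) = Mul(-15161, Rational(-1, 86881)) = Rational(15161, 86881) ≈ 0.17450)
Add(Add(n, 17603), Function('O')(-103, 77)) = Add(Add(Rational(15161, 86881), 17603), 77) = Add(Rational(1529381404, 86881), 77) = Rational(1536071241, 86881)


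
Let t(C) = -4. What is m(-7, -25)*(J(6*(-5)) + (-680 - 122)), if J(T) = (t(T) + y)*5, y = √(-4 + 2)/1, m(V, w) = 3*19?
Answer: -46854 + 285*I*√2 ≈ -46854.0 + 403.05*I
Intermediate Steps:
m(V, w) = 57
y = I*√2 (y = √(-2)*1 = (I*√2)*1 = I*√2 ≈ 1.4142*I)
J(T) = -20 + 5*I*√2 (J(T) = (-4 + I*√2)*5 = -20 + 5*I*√2)
m(-7, -25)*(J(6*(-5)) + (-680 - 122)) = 57*((-20 + 5*I*√2) + (-680 - 122)) = 57*((-20 + 5*I*√2) - 802) = 57*(-822 + 5*I*√2) = -46854 + 285*I*√2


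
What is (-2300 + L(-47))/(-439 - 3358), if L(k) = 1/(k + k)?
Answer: 216201/356918 ≈ 0.60574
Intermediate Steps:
L(k) = 1/(2*k)
(-2300 + L(-47))/(-439 - 3358) = (-2300 + (½)/(-47))/(-439 - 3358) = (-2300 + (½)*(-1/47))/(-3797) = (-2300 - 1/94)*(-1/3797) = -216201/94*(-1/3797) = 216201/356918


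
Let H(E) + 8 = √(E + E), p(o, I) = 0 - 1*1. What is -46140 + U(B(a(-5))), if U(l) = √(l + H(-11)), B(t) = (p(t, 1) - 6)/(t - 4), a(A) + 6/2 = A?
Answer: -46140 + √(-267 + 36*I*√22)/6 ≈ -46139.0 + 2.8453*I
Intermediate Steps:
p(o, I) = -1 (p(o, I) = 0 - 1 = -1)
H(E) = -8 + √2*√E (H(E) = -8 + √(E + E) = -8 + √(2*E) = -8 + √2*√E)
a(A) = -3 + A
B(t) = -7/(-4 + t) (B(t) = (-1 - 6)/(t - 4) = -7/(-4 + t))
U(l) = √(-8 + l + I*√22) (U(l) = √(l + (-8 + √2*√(-11))) = √(l + (-8 + √2*(I*√11))) = √(l + (-8 + I*√22)) = √(-8 + l + I*√22))
-46140 + U(B(a(-5))) = -46140 + √(-8 - 7/(-4 + (-3 - 5)) + I*√22) = -46140 + √(-8 - 7/(-4 - 8) + I*√22) = -46140 + √(-8 - 7/(-12) + I*√22) = -46140 + √(-8 - 7*(-1/12) + I*√22) = -46140 + √(-8 + 7/12 + I*√22) = -46140 + √(-89/12 + I*√22)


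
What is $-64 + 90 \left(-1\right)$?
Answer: $-154$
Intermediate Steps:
$-64 + 90 \left(-1\right) = -64 - 90 = -154$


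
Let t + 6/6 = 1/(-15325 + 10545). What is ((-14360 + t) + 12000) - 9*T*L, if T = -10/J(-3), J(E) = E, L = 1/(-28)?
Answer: -78963217/33460 ≈ -2359.9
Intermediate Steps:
t = -4781/4780 (t = -1 + 1/(-15325 + 10545) = -1 + 1/(-4780) = -1 - 1/4780 = -4781/4780 ≈ -1.0002)
L = -1/28 ≈ -0.035714
T = 10/3 (T = -10/(-3) = -10*(-⅓) = 10/3 ≈ 3.3333)
((-14360 + t) + 12000) - 9*T*L = ((-14360 - 4781/4780) + 12000) - 9*(10/3)*(-1)/28 = (-68645581/4780 + 12000) - 30*(-1)/28 = -11285581/4780 - 1*(-15/14) = -11285581/4780 + 15/14 = -78963217/33460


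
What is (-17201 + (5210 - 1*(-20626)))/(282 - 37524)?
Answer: -8635/37242 ≈ -0.23186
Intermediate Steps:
(-17201 + (5210 - 1*(-20626)))/(282 - 37524) = (-17201 + (5210 + 20626))/(-37242) = (-17201 + 25836)*(-1/37242) = 8635*(-1/37242) = -8635/37242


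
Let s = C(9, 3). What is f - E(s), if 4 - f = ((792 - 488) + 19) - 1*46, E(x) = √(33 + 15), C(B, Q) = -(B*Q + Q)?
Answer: -273 - 4*√3 ≈ -279.93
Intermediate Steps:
C(B, Q) = -Q - B*Q (C(B, Q) = -(Q + B*Q) = -Q - B*Q)
s = -30 (s = -1*3*(1 + 9) = -1*3*10 = -30)
E(x) = 4*√3 (E(x) = √48 = 4*√3)
f = -273 (f = 4 - (((792 - 488) + 19) - 1*46) = 4 - ((304 + 19) - 46) = 4 - (323 - 46) = 4 - 1*277 = 4 - 277 = -273)
f - E(s) = -273 - 4*√3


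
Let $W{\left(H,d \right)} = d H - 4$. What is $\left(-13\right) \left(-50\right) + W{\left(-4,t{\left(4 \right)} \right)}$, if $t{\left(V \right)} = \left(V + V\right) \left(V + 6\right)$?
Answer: $326$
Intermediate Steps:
$t{\left(V \right)} = 2 V \left(6 + V\right)$
$W{\left(H,d \right)} = -4 + H d$ ($W{\left(H,d \right)} = H d - 4 = -4 + H d$)
$\left(-13\right) \left(-50\right) + W{\left(-4,t{\left(4 \right)} \right)} = \left(-13\right) \left(-50\right) - \left(4 + 4 \cdot 2 \cdot 4 \left(6 + 4\right)\right) = 650 - \left(4 + 4 \cdot 2 \cdot 4 \cdot 10\right) = 650 - 324 = 326$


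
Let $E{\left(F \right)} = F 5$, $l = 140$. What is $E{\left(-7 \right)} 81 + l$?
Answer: $-2695$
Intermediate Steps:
$E{\left(F \right)} = 5 F$
$E{\left(-7 \right)} 81 + l = 5 \left(-7\right) 81 + 140 = \left(-35\right) 81 + 140 = -2835 + 140 = -2695$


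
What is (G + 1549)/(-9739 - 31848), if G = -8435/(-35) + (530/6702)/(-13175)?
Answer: -15805494097/367208427495 ≈ -0.043042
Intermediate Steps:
G = 2128002232/8829885 (G = -8435*(-1/35) + (530*(1/6702))*(-1/13175) = 241 + (265/3351)*(-1/13175) = 241 - 53/8829885 = 2128002232/8829885 ≈ 241.00)
(G + 1549)/(-9739 - 31848) = (2128002232/8829885 + 1549)/(-9739 - 31848) = (15805494097/8829885)/(-41587) = (15805494097/8829885)*(-1/41587) = -15805494097/367208427495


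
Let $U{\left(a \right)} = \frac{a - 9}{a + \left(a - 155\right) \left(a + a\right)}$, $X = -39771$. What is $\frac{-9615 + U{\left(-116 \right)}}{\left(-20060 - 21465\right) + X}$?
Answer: $\frac{603399065}{5101811776} \approx 0.11827$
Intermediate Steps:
$U{\left(a \right)} = \frac{-9 + a}{a + 2 a \left(-155 + a\right)}$ ($U{\left(a \right)} = \frac{-9 + a}{a + \left(-155 + a\right) 2 a} = \frac{-9 + a}{a + 2 a \left(-155 + a\right)}$)
$\frac{-9615 + U{\left(-116 \right)}}{\left(-20060 - 21465\right) + X} = \frac{-9615 + \frac{-9 - 116}{\left(-116\right) \left(-309 + 2 \left(-116\right)\right)}}{\left(-20060 - 21465\right) - 39771} = \frac{-9615 - \frac{1}{116} \frac{1}{-309 - 232} \left(-125\right)}{-41525 - 39771} = \frac{-9615 - \frac{1}{116} \frac{1}{-541} \left(-125\right)}{-81296} = \left(-9615 - \left(- \frac{1}{62756}\right) \left(-125\right)\right) \left(- \frac{1}{81296}\right) = \left(-9615 - \frac{125}{62756}\right) \left(- \frac{1}{81296}\right) = \left(- \frac{603399065}{62756}\right) \left(- \frac{1}{81296}\right) = \frac{603399065}{5101811776}$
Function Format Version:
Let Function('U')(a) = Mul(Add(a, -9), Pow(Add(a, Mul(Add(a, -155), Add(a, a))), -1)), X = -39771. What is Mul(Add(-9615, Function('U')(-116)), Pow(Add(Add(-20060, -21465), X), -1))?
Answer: Rational(603399065, 5101811776) ≈ 0.11827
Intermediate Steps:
Function('U')(a) = Mul(Pow(Add(a, Mul(2, a, Add(-155, a))), -1), Add(-9, a)) (Function('U')(a) = Mul(Add(-9, a), Pow(Add(a, Mul(Add(-155, a), Mul(2, a))), -1)) = Mul(Add(-9, a), Pow(Add(a, Mul(2, a, Add(-155, a))), -1)) = Mul(Pow(Add(a, Mul(2, a, Add(-155, a))), -1), Add(-9, a)))
Mul(Add(-9615, Function('U')(-116)), Pow(Add(Add(-20060, -21465), X), -1)) = Mul(Add(-9615, Mul(Pow(-116, -1), Pow(Add(-309, Mul(2, -116)), -1), Add(-9, -116))), Pow(Add(Add(-20060, -21465), -39771), -1)) = Mul(Add(-9615, Mul(Rational(-1, 116), Pow(Add(-309, -232), -1), -125)), Pow(Add(-41525, -39771), -1)) = Mul(Add(-9615, Mul(Rational(-1, 116), Pow(-541, -1), -125)), Pow(-81296, -1)) = Mul(Add(-9615, Mul(Rational(-1, 116), Rational(-1, 541), -125)), Rational(-1, 81296)) = Mul(Add(-9615, Rational(-125, 62756)), Rational(-1, 81296)) = Mul(Rational(-603399065, 62756), Rational(-1, 81296)) = Rational(603399065, 5101811776)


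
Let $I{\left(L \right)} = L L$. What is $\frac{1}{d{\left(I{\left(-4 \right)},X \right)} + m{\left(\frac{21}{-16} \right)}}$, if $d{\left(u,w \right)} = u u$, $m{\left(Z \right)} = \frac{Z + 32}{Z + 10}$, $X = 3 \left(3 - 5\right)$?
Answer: $\frac{139}{36075} \approx 0.0038531$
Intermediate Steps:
$I{\left(L \right)} = L^{2}$
$X = -6$ ($X = 3 \left(-2\right) = -6$)
$m{\left(Z \right)} = \frac{32 + Z}{10 + Z}$
$d{\left(u,w \right)} = u^{2}$
$\frac{1}{d{\left(I{\left(-4 \right)},X \right)} + m{\left(\frac{21}{-16} \right)}} = \frac{1}{\left(\left(-4\right)^{2}\right)^{2} + \frac{32 + \frac{21}{-16}}{10 + \frac{21}{-16}}} = \frac{1}{16^{2} + \frac{32 + 21 \left(- \frac{1}{16}\right)}{10 + 21 \left(- \frac{1}{16}\right)}} = \frac{1}{256 + \frac{32 - \frac{21}{16}}{10 - \frac{21}{16}}} = \frac{1}{256 + \frac{1}{\frac{139}{16}} \cdot \frac{491}{16}} = \frac{1}{256 + \frac{16}{139} \cdot \frac{491}{16}} = \frac{1}{256 + \frac{491}{139}} = \frac{1}{\frac{36075}{139}} = \frac{139}{36075}$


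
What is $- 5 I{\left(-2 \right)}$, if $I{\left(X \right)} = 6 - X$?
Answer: $-40$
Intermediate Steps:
$- 5 I{\left(-2 \right)} = - 5 \left(6 - -2\right) = - 5 \left(6 + 2\right) = \left(-5\right) 8 = -40$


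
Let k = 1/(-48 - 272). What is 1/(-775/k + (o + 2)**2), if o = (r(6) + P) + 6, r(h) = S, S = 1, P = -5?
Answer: 1/248016 ≈ 4.0320e-6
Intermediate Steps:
r(h) = 1
o = 2 (o = (1 - 5) + 6 = -4 + 6 = 2)
k = -1/320 (k = 1/(-320) = -1/320 ≈ -0.0031250)
1/(-775/k + (o + 2)**2) = 1/(-775/(-1/320) + (2 + 2)**2) = 1/(-775*(-320) + 4**2) = 1/(248000 + 16) = 1/248016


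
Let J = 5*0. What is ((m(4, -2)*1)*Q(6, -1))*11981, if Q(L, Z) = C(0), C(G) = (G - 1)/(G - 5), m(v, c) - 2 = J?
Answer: 23962/5 ≈ 4792.4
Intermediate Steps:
J = 0
m(v, c) = 2 (m(v, c) = 2 + 0 = 2)
C(G) = (-1 + G)/(-5 + G)
Q(L, Z) = ⅕ (Q(L, Z) = (-1 + 0)/(-5 + 0) = -1/(-5) = -⅕*(-1) = ⅕)
((m(4, -2)*1)*Q(6, -1))*11981 = ((2*1)*(⅕))*11981 = (2*(⅕))*11981 = (⅖)*11981 = 23962/5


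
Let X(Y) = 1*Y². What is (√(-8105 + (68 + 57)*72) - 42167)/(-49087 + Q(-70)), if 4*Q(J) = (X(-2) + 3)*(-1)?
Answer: 168668/196355 - 4*√895/196355 ≈ 0.85839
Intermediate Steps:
X(Y) = Y²
Q(J) = -7/4 (Q(J) = (((-2)² + 3)*(-1))/4 = ((4 + 3)*(-1))/4 = (7*(-1))/4 = (¼)*(-7) = -7/4)
(√(-8105 + (68 + 57)*72) - 42167)/(-49087 + Q(-70)) = (√(-8105 + (68 + 57)*72) - 42167)/(-49087 - 7/4) = (√(-8105 + 125*72) - 42167)/(-196355/4) = (√(-8105 + 9000) - 42167)*(-4/196355) = (√895 - 42167)*(-4/196355) = (-42167 + √895)*(-4/196355) = 168668/196355 - 4*√895/196355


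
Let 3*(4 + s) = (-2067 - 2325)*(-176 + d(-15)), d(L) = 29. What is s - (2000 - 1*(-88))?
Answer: 213116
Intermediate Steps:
s = 215204 (s = -4 + ((-2067 - 2325)*(-176 + 29))/3 = -4 + (-4392*(-147))/3 = -4 + (1/3)*645624 = -4 + 215208 = 215204)
s - (2000 - 1*(-88)) = 215204 - (2000 - 1*(-88)) = 215204 - (2000 + 88) = 215204 - 1*2088 = 215204 - 2088 = 213116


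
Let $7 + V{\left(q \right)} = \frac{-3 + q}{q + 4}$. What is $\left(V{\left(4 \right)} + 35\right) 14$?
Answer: $\frac{1575}{4} \approx 393.75$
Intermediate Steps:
$V{\left(q \right)} = -7 + \frac{-3 + q}{4 + q}$ ($V{\left(q \right)} = -7 + \frac{-3 + q}{q + 4} = -7 + \frac{-3 + q}{4 + q}$)
$\left(V{\left(4 \right)} + 35\right) 14 = \left(\frac{-31 - 24}{4 + 4} + 35\right) 14 = \left(\frac{-31 - 24}{8} + 35\right) 14 = \left(\frac{1}{8} \left(-55\right) + 35\right) 14 = \left(- \frac{55}{8} + 35\right) 14 = \frac{225}{8} \cdot 14 = \frac{1575}{4}$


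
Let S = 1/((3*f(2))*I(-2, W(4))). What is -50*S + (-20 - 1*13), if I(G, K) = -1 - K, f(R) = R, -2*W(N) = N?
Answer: -124/3 ≈ -41.333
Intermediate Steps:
W(N) = -N/2
S = ⅙ (S = 1/((3*2)*(-1 - (-1)*4/2)) = 1/(6*(-1 - 1*(-2))) = 1/(6*(-1 + 2)) = 1/(6*1) = 1/6 = ⅙ ≈ 0.16667)
-50*S + (-20 - 1*13) = -50*⅙ + (-20 - 1*13) = -25/3 + (-20 - 13) = -25/3 - 33 = -124/3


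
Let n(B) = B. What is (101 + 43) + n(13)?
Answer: 157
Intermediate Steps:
(101 + 43) + n(13) = (101 + 43) + 13 = 144 + 13 = 157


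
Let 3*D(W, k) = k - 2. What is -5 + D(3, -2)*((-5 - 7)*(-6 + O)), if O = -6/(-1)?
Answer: -5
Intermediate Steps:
O = 6 (O = -6*(-1) = 6)
D(W, k) = -⅔ + k/3 (D(W, k) = (k - 2)/3 = (-2 + k)/3 = -⅔ + k/3)
-5 + D(3, -2)*((-5 - 7)*(-6 + O)) = -5 + (-⅔ + (⅓)*(-2))*((-5 - 7)*(-6 + 6)) = -5 + (-⅔ - ⅔)*(-12*0) = -5 - 4/3*0 = -5 + 0 = -5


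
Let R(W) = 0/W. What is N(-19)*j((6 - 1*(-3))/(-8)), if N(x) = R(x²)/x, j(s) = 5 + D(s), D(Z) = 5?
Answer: 0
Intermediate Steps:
R(W) = 0
j(s) = 10 (j(s) = 5 + 5 = 10)
N(x) = 0 (N(x) = 0/x = 0)
N(-19)*j((6 - 1*(-3))/(-8)) = 0*10 = 0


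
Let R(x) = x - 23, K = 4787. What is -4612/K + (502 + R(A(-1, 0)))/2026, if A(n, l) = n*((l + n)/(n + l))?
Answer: -3527863/4849231 ≈ -0.72751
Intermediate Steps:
A(n, l) = n (A(n, l) = n*((l + n)/(l + n)) = n*1 = n)
R(x) = -23 + x
-4612/K + (502 + R(A(-1, 0)))/2026 = -4612/4787 + (502 + (-23 - 1))/2026 = -4612*1/4787 + (502 - 24)*(1/2026) = -4612/4787 + 478*(1/2026) = -4612/4787 + 239/1013 = -3527863/4849231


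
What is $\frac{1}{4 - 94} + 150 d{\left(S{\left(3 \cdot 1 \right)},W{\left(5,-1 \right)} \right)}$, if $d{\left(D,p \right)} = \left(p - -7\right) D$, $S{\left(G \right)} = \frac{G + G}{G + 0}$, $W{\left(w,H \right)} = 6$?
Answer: $\frac{350999}{90} \approx 3900.0$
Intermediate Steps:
$S{\left(G \right)} = 2$ ($S{\left(G \right)} = \frac{2 G}{G} = 2$)
$d{\left(D,p \right)} = D \left(7 + p\right)$ ($d{\left(D,p \right)} = \left(p + 7\right) D = \left(7 + p\right) D = D \left(7 + p\right)$)
$\frac{1}{4 - 94} + 150 d{\left(S{\left(3 \cdot 1 \right)},W{\left(5,-1 \right)} \right)} = \frac{1}{4 - 94} + 150 \cdot 2 \left(7 + 6\right) = \frac{1}{-90} + 150 \cdot 2 \cdot 13 = - \frac{1}{90} + 150 \cdot 26 = - \frac{1}{90} + 3900 = \frac{350999}{90}$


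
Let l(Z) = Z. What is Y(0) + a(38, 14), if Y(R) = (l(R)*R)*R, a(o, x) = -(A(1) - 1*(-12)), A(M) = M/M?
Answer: -13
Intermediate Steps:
A(M) = 1
a(o, x) = -13 (a(o, x) = -(1 - 1*(-12)) = -(1 + 12) = -1*13 = -13)
Y(R) = R³ (Y(R) = (R*R)*R = R²*R = R³)
Y(0) + a(38, 14) = 0³ - 13 = 0 - 13 = -13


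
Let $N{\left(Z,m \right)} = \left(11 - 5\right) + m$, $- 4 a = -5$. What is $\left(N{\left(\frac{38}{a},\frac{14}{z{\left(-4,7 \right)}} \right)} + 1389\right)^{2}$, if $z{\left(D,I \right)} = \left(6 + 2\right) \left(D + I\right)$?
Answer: $\frac{280462009}{144} \approx 1.9477 \cdot 10^{6}$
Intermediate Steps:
$a = \frac{5}{4}$ ($a = \left(- \frac{1}{4}\right) \left(-5\right) = \frac{5}{4} \approx 1.25$)
$z{\left(D,I \right)} = 8 D + 8 I$ ($z{\left(D,I \right)} = 8 \left(D + I\right) = 8 D + 8 I$)
$N{\left(Z,m \right)} = 6 + m$
$\left(N{\left(\frac{38}{a},\frac{14}{z{\left(-4,7 \right)}} \right)} + 1389\right)^{2} = \left(\left(6 + \frac{14}{8 \left(-4\right) + 8 \cdot 7}\right) + 1389\right)^{2} = \left(\left(6 + \frac{14}{-32 + 56}\right) + 1389\right)^{2} = \left(\left(6 + \frac{14}{24}\right) + 1389\right)^{2} = \left(\left(6 + 14 \cdot \frac{1}{24}\right) + 1389\right)^{2} = \left(\left(6 + \frac{7}{12}\right) + 1389\right)^{2} = \left(\frac{79}{12} + 1389\right)^{2} = \left(\frac{16747}{12}\right)^{2} = \frac{280462009}{144}$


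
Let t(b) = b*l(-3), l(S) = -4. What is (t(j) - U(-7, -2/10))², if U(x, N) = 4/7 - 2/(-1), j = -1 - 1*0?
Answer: 100/49 ≈ 2.0408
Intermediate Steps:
j = -1 (j = -1 + 0 = -1)
t(b) = -4*b (t(b) = b*(-4) = -4*b)
U(x, N) = 18/7 (U(x, N) = 4*(⅐) - 2*(-1) = 4/7 + 2 = 18/7)
(t(j) - U(-7, -2/10))² = (-4*(-1) - 1*18/7)² = (4 - 18/7)² = (10/7)² = 100/49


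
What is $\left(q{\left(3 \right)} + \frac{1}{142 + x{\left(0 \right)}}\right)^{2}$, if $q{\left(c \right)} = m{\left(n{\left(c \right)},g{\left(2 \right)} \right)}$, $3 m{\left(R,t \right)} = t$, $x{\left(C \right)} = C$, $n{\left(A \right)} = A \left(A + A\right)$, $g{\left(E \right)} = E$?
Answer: $\frac{82369}{181476} \approx 0.45388$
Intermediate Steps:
$n{\left(A \right)} = 2 A^{2}$ ($n{\left(A \right)} = A 2 A = 2 A^{2}$)
$m{\left(R,t \right)} = \frac{t}{3}$
$q{\left(c \right)} = \frac{2}{3}$ ($q{\left(c \right)} = \frac{1}{3} \cdot 2 = \frac{2}{3}$)
$\left(q{\left(3 \right)} + \frac{1}{142 + x{\left(0 \right)}}\right)^{2} = \left(\frac{2}{3} + \frac{1}{142 + 0}\right)^{2} = \left(\frac{2}{3} + \frac{1}{142}\right)^{2} = \left(\frac{287}{426}\right)^{2} = \frac{82369}{181476}$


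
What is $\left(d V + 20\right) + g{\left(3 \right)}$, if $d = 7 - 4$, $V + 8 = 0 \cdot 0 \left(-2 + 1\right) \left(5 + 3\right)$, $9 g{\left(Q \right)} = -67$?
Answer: $- \frac{103}{9} \approx -11.444$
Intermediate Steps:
$g{\left(Q \right)} = - \frac{67}{9}$ ($g{\left(Q \right)} = \frac{1}{9} \left(-67\right) = - \frac{67}{9}$)
$V = -8$ ($V = -8 + 0 \cdot 0 \left(-2 + 1\right) \left(5 + 3\right) = -8 + 0 \left(\left(-1\right) 8\right) = -8 + 0 \left(-8\right) = -8 + 0 = -8$)
$d = 3$
$\left(d V + 20\right) + g{\left(3 \right)} = \left(3 \left(-8\right) + 20\right) - \frac{67}{9} = \left(-24 + 20\right) - \frac{67}{9} = -4 - \frac{67}{9} = - \frac{103}{9}$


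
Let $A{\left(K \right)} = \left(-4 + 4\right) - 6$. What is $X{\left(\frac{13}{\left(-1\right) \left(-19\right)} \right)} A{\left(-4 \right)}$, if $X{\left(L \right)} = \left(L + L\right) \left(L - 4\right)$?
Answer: $\frac{9828}{361} \approx 27.224$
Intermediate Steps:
$A{\left(K \right)} = -6$ ($A{\left(K \right)} = 0 - 6 = -6$)
$X{\left(L \right)} = 2 L \left(-4 + L\right)$
$X{\left(\frac{13}{\left(-1\right) \left(-19\right)} \right)} A{\left(-4 \right)} = 2 \frac{13}{\left(-1\right) \left(-19\right)} \left(-4 + \frac{13}{\left(-1\right) \left(-19\right)}\right) \left(-6\right) = 2 \cdot \frac{13}{19} \left(-4 + \frac{13}{19}\right) \left(-6\right) = 2 \cdot \frac{13}{19} \left(- \frac{63}{19}\right) \left(-6\right) = \left(- \frac{1638}{361}\right) \left(-6\right) = \frac{9828}{361}$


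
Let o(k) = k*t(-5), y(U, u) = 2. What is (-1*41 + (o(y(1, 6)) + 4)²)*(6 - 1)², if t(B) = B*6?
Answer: 77375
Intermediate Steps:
t(B) = 6*B
o(k) = -30*k (o(k) = k*(6*(-5)) = k*(-30) = -30*k)
(-1*41 + (o(y(1, 6)) + 4)²)*(6 - 1)² = (-1*41 + (-30*2 + 4)²)*(6 - 1)² = (-41 + (-60 + 4)²)*5² = (-41 + (-56)²)*25 = (-41 + 3136)*25 = 3095*25 = 77375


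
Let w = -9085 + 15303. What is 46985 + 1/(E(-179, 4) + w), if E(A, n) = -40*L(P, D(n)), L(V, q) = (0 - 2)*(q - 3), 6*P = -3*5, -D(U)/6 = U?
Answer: 190665131/4058 ≈ 46985.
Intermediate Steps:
D(U) = -6*U
w = 6218
P = -5/2 (P = (-3*5)/6 = (⅙)*(-15) = -5/2 ≈ -2.5000)
L(V, q) = 6 - 2*q (L(V, q) = -2*(-3 + q) = 6 - 2*q)
E(A, n) = -240 - 480*n (E(A, n) = -40*(6 - (-12)*n) = -40*(6 + 12*n) = -240 - 480*n)
46985 + 1/(E(-179, 4) + w) = 46985 + 1/((-240 - 480*4) + 6218) = 46985 + 1/((-240 - 1920) + 6218) = 46985 + 1/(-2160 + 6218) = 46985 + 1/4058 = 190665131/4058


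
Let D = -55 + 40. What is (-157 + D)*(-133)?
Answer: 22876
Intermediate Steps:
D = -15
(-157 + D)*(-133) = (-157 - 15)*(-133) = -172*(-133) = 22876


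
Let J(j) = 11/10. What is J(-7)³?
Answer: 1331/1000 ≈ 1.3310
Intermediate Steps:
J(j) = 11/10 (J(j) = 11*(⅒) = 11/10)
J(-7)³ = (11/10)³ = 1331/1000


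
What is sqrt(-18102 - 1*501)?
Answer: 3*I*sqrt(2067) ≈ 136.39*I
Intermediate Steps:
sqrt(-18102 - 1*501) = sqrt(-18102 - 501) = sqrt(-18603) = 3*I*sqrt(2067)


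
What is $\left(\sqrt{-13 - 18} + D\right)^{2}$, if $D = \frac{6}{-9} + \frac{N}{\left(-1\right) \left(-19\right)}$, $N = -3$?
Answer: $\frac{\left(47 - 57 i \sqrt{31}\right)^{2}}{3249} \approx -30.32 - 9.1819 i$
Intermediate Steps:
$D = - \frac{47}{57}$ ($D = \frac{6}{-9} - \frac{3}{\left(-1\right) \left(-19\right)} = 6 \left(- \frac{1}{9}\right) - \frac{3}{19} = - \frac{2}{3} - \frac{3}{19} = - \frac{47}{57} \approx -0.82456$)
$\left(\sqrt{-13 - 18} + D\right)^{2} = \left(\sqrt{-13 - 18} - \frac{47}{57}\right)^{2} = \left(\sqrt{-31} - \frac{47}{57}\right)^{2} = \left(i \sqrt{31} - \frac{47}{57}\right)^{2} = \left(- \frac{47}{57} + i \sqrt{31}\right)^{2}$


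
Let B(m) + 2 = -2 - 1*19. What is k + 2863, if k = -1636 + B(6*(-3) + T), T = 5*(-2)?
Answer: 1204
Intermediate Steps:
T = -10
B(m) = -23 (B(m) = -2 + (-2 - 1*19) = -2 + (-2 - 19) = -2 - 21 = -23)
k = -1659 (k = -1636 - 23 = -1659)
k + 2863 = -1659 + 2863 = 1204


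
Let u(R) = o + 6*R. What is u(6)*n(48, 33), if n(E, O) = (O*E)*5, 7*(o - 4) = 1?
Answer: 2225520/7 ≈ 3.1793e+5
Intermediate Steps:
o = 29/7 (o = 4 + (⅐)*1 = 4 + ⅐ = 29/7 ≈ 4.1429)
n(E, O) = 5*E*O (n(E, O) = (E*O)*5 = 5*E*O)
u(R) = 29/7 + 6*R
u(6)*n(48, 33) = (29/7 + 6*6)*(5*48*33) = (29/7 + 36)*7920 = (281/7)*7920 = 2225520/7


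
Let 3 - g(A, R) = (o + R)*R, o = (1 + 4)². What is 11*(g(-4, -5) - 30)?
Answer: 803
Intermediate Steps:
o = 25 (o = 5² = 25)
g(A, R) = 3 - R*(25 + R) (g(A, R) = 3 - (25 + R)*R = 3 - R*(25 + R))
11*(g(-4, -5) - 30) = 11*((3 - 1*(-5)² - 25*(-5)) - 30) = 11*((3 - 1*25 + 125) - 30) = 11*((3 - 25 + 125) - 30) = 11*(103 - 30) = 11*73 = 803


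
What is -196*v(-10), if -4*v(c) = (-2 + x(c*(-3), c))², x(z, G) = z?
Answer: 38416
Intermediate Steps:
v(c) = -(-2 - 3*c)²/4 (v(c) = -(-2 + c*(-3))²/4 = -(-2 - 3*c)²/4)
-196*v(-10) = -(-49)*(2 + 3*(-10))² = -(-49)*(2 - 30)² = -(-49)*(-28)² = -(-49)*784 = -196*(-196) = 38416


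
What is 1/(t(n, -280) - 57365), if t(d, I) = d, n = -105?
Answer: -1/57470 ≈ -1.7400e-5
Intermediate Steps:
1/(t(n, -280) - 57365) = 1/(-105 - 57365) = 1/(-57470) = -1/57470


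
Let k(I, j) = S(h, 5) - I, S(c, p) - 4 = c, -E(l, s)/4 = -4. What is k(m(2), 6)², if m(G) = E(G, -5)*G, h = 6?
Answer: 484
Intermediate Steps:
E(l, s) = 16 (E(l, s) = -4*(-4) = 16)
S(c, p) = 4 + c
m(G) = 16*G
k(I, j) = 10 - I (k(I, j) = (4 + 6) - I = 10 - I)
k(m(2), 6)² = (10 - 16*2)² = (10 - 1*32)² = (10 - 32)² = (-22)² = 484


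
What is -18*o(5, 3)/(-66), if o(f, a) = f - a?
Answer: 6/11 ≈ 0.54545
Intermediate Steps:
-18*o(5, 3)/(-66) = -18*(5 - 1*3)/(-66) = -18*(5 - 3)*(-1/66) = -18*2*(-1/66) = -36*(-1/66) = 6/11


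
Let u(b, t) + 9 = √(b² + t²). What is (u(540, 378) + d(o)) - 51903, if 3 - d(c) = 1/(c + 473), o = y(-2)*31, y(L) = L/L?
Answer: -26162137/504 + 54*√149 ≈ -51250.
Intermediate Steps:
y(L) = 1
o = 31 (o = 1*31 = 31)
d(c) = 3 - 1/(473 + c) (d(c) = 3 - 1/(c + 473) = 3 - 1/(473 + c))
u(b, t) = -9 + √(b² + t²)
(u(540, 378) + d(o)) - 51903 = ((-9 + √(540² + 378²)) + (1418 + 3*31)/(473 + 31)) - 51903 = ((-9 + √(291600 + 142884)) + (1418 + 93)/504) - 51903 = ((-9 + √434484) + (1/504)*1511) - 51903 = ((-9 + 54*√149) + 1511/504) - 51903 = (-3025/504 + 54*√149) - 51903 = -26162137/504 + 54*√149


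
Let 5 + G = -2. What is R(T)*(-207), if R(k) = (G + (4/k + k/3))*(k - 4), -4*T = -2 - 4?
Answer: -7935/4 ≈ -1983.8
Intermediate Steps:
G = -7 (G = -5 - 2 = -7)
T = 3/2 (T = -(-2 - 4)/4 = -¼*(-6) = 3/2 ≈ 1.5000)
R(k) = (-4 + k)*(-7 + 4/k + k/3) (R(k) = (-7 + (4/k + k/3))*(k - 4) = (-7 + (4/k + k*(⅓)))*(-4 + k) = (-7 + (4/k + k/3))*(-4 + k) = (-7 + 4/k + k/3)*(-4 + k) = (-4 + k)*(-7 + 4/k + k/3))
R(T)*(-207) = ((-48 + 3*(96 + (3/2)² - 25*3/2)/2)/(3*(3/2)))*(-207) = ((⅓)*(⅔)*(-48 + 3*(96 + 9/4 - 75/2)/2))*(-207) = ((⅓)*(⅔)*(-48 + (3/2)*(243/4)))*(-207) = ((⅓)*(⅔)*(-48 + 729/8))*(-207) = ((⅓)*(⅔)*(345/8))*(-207) = (115/12)*(-207) = -7935/4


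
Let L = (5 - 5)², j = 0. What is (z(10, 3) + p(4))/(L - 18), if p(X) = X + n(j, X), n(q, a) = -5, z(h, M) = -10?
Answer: 11/18 ≈ 0.61111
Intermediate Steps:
L = 0 (L = 0² = 0)
p(X) = -5 + X (p(X) = X - 5 = -5 + X)
(z(10, 3) + p(4))/(L - 18) = (-10 + (-5 + 4))/(0 - 18) = (-10 - 1)/(-18) = -1/18*(-11) = 11/18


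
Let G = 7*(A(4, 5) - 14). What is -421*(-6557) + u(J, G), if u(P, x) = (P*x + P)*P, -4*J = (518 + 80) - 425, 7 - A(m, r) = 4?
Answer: 10473337/4 ≈ 2.6183e+6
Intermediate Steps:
A(m, r) = 3 (A(m, r) = 7 - 1*4 = 7 - 4 = 3)
J = -173/4 (J = -((518 + 80) - 425)/4 = -(598 - 425)/4 = -1/4*173 = -173/4 ≈ -43.250)
G = -77 (G = 7*(3 - 14) = 7*(-11) = -77)
u(P, x) = P*(P + P*x) (u(P, x) = (P + P*x)*P = P*(P + P*x))
-421*(-6557) + u(J, G) = -421*(-6557) + (-173/4)**2*(1 - 77) = 2760497 + (29929/16)*(-76) = 2760497 - 568651/4 = 10473337/4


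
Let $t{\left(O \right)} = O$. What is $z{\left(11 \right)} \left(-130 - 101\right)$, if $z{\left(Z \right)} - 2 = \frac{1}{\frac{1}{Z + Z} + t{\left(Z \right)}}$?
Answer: $- \frac{39116}{81} \approx -482.91$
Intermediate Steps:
$z{\left(Z \right)} = 2 + \frac{1}{Z + \frac{1}{2 Z}}$ ($z{\left(Z \right)} = 2 + \frac{1}{\frac{1}{Z + Z} + Z} = 2 + \frac{1}{\frac{1}{2 Z} + Z} = 2 + \frac{1}{Z + \frac{1}{2 Z}}$)
$z{\left(11 \right)} \left(-130 - 101\right) = \frac{2 \left(1 + 11 + 2 \cdot 11^{2}\right)}{1 + 2 \cdot 11^{2}} \left(-130 - 101\right) = \frac{2 \left(1 + 11 + 2 \cdot 121\right)}{1 + 2 \cdot 121} \left(-231\right) = \frac{2 \left(1 + 11 + 242\right)}{1 + 242} \left(-231\right) = 2 \cdot \frac{1}{243} \cdot 254 \left(-231\right) = \frac{508}{243} \left(-231\right) = - \frac{39116}{81}$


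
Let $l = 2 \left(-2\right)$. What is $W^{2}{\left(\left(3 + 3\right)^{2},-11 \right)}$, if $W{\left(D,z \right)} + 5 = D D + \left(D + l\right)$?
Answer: $1750329$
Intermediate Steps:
$l = -4$
$W{\left(D,z \right)} = -9 + D + D^{2}$ ($W{\left(D,z \right)} = -5 + \left(D D + \left(D - 4\right)\right) = -5 + \left(D^{2} + \left(-4 + D\right)\right) = -5 + \left(-4 + D + D^{2}\right) = -9 + D + D^{2}$)
$W^{2}{\left(\left(3 + 3\right)^{2},-11 \right)} = \left(-9 + \left(3 + 3\right)^{2} + \left(\left(3 + 3\right)^{2}\right)^{2}\right)^{2} = \left(-9 + 6^{2} + \left(6^{2}\right)^{2}\right)^{2} = \left(-9 + 36 + 36^{2}\right)^{2} = \left(-9 + 36 + 1296\right)^{2} = 1323^{2} = 1750329$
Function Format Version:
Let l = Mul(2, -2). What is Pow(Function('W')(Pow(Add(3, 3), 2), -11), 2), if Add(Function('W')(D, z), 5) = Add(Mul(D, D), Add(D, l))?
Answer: 1750329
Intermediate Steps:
l = -4
Function('W')(D, z) = Add(-9, D, Pow(D, 2)) (Function('W')(D, z) = Add(-5, Add(Mul(D, D), Add(D, -4))) = Add(-5, Add(Pow(D, 2), Add(-4, D))) = Add(-5, Add(-4, D, Pow(D, 2))) = Add(-9, D, Pow(D, 2)))
Pow(Function('W')(Pow(Add(3, 3), 2), -11), 2) = Pow(Add(-9, Pow(Add(3, 3), 2), Pow(Pow(Add(3, 3), 2), 2)), 2) = Pow(Add(-9, Pow(6, 2), Pow(Pow(6, 2), 2)), 2) = Pow(Add(-9, 36, Pow(36, 2)), 2) = Pow(Add(-9, 36, 1296), 2) = Pow(1323, 2) = 1750329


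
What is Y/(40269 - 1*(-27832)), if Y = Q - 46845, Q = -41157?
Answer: -88002/68101 ≈ -1.2922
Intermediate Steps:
Y = -88002 (Y = -41157 - 46845 = -88002)
Y/(40269 - 1*(-27832)) = -88002/(40269 - 1*(-27832)) = -88002/(40269 + 27832) = -88002/68101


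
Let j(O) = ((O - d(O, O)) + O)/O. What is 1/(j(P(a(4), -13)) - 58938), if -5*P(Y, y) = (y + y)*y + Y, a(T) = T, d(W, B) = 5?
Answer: -342/20156087 ≈ -1.6968e-5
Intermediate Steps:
P(Y, y) = -2*y**2/5 - Y/5 (P(Y, y) = -((y + y)*y + Y)/5 = -((2*y)*y + Y)/5 = -(2*y**2 + Y)/5 = -(Y + 2*y**2)/5 = -2*y**2/5 - Y/5)
j(O) = (-5 + 2*O)/O (j(O) = ((O - 1*5) + O)/O = ((O - 5) + O)/O = ((-5 + O) + O)/O = (-5 + 2*O)/O)
1/(j(P(a(4), -13)) - 58938) = 1/((2 - 5/(-2/5*(-13)**2 - 1/5*4)) - 58938) = 1/((2 - 5/(-2/5*169 - 4/5)) - 58938) = 1/((2 - 5/(-338/5 - 4/5)) - 58938) = 1/((2 - 5/(-342/5)) - 58938) = 1/((2 - 5*(-5/342)) - 58938) = 1/((2 + 25/342) - 58938) = 1/(709/342 - 58938) = 1/(-20156087/342) = -342/20156087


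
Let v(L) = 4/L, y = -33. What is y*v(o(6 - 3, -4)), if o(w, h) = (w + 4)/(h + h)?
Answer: 1056/7 ≈ 150.86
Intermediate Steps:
o(w, h) = (4 + w)/(2*h) (o(w, h) = (4 + w)/((2*h)) = (4 + w)*(1/(2*h)) = (4 + w)/(2*h))
y*v(o(6 - 3, -4)) = -132/((½)*(4 + (6 - 3))/(-4)) = -132/((½)*(-¼)*(4 + 3)) = -132/((½)*(-¼)*7) = -132/(-7/8) = -132*(-8)/7 = -33*(-32/7) = 1056/7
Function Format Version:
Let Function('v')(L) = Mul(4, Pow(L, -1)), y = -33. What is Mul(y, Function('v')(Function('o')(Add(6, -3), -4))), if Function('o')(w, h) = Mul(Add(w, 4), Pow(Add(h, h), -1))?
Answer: Rational(1056, 7) ≈ 150.86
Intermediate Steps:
Function('o')(w, h) = Mul(Rational(1, 2), Pow(h, -1), Add(4, w)) (Function('o')(w, h) = Mul(Add(4, w), Pow(Mul(2, h), -1)) = Mul(Add(4, w), Mul(Rational(1, 2), Pow(h, -1))) = Mul(Rational(1, 2), Pow(h, -1), Add(4, w)))
Mul(y, Function('v')(Function('o')(Add(6, -3), -4))) = Mul(-33, Mul(4, Pow(Mul(Rational(1, 2), Pow(-4, -1), Add(4, Add(6, -3))), -1))) = Mul(-33, Mul(4, Pow(Mul(Rational(1, 2), Rational(-1, 4), Add(4, 3)), -1))) = Mul(-33, Mul(4, Pow(Mul(Rational(1, 2), Rational(-1, 4), 7), -1))) = Mul(-33, Mul(4, Pow(Rational(-7, 8), -1))) = Mul(-33, Mul(4, Rational(-8, 7))) = Mul(-33, Rational(-32, 7)) = Rational(1056, 7)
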